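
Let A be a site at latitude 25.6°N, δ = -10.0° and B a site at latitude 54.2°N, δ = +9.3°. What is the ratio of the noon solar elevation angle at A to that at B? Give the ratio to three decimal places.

A: 90° − |25.6 − (-10.0)| = 54.40°.
B: 90° − |54.2 − (9.3)| = 45.10°.
Ratio A/B = 54.4000 / 45.1000 = 1.2062.

1.206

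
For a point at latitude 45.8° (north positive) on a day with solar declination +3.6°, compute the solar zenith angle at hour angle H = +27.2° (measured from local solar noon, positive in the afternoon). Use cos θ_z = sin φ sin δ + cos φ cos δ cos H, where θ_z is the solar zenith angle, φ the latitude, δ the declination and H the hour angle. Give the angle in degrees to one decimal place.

cos θ_z = sin φ sin δ + cos φ cos δ cos H = (0.7169)(0.0628) + (0.6972)(0.9980)(0.8894) = 0.6639.
θ_z = arccos(0.6639) = 48.40°.

48.4°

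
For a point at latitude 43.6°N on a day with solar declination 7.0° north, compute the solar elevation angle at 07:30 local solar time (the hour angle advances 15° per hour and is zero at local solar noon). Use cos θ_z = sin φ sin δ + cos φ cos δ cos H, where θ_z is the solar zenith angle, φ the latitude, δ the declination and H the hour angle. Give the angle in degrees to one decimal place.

21.0°

Hour angle H = 15° × (7.5 − 12) = -67.50°.
With φ = 43.6°, δ = 7.0°, H = -67.50°: sin φ sin δ = 0.0840, cos φ cos δ cos H = 0.2751, so cos θ_z = 0.3591.
θ_z = arccos(0.3591) = 68.96°, so the elevation is 90° − 68.96° = 21.04°.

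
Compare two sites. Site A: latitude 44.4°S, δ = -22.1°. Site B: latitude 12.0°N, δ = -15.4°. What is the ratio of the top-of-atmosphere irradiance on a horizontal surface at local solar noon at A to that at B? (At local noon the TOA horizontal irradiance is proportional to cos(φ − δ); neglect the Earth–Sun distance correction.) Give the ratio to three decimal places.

A: cos θ_z = cos(-44.4° − (-22.1°)) = 0.9252.
B: cos θ_z = cos(12.0° − (-15.4°)) = 0.8878.
Ratio A/B = 0.9252 / 0.8878 = 1.0421.

1.042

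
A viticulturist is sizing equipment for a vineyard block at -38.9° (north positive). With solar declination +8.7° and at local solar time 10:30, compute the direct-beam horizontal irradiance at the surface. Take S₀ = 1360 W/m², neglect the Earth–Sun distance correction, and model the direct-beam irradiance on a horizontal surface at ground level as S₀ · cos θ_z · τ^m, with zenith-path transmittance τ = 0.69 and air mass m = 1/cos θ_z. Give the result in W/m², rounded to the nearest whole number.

Hour angle H = 15° × (10.5 − 12) = -22.50°.
With φ = -38.9°, δ = 8.7°, H = -22.50°: sin φ sin δ = -0.0950, cos φ cos δ cos H = 0.7107, so cos θ_z = 0.6157.
Air mass m = 1/cos θ_z = 1/0.6157 = 1.624; τ^m = 0.69^1.624 = 0.5474.
Surface direct beam = 1360 × 0.6157 × 0.5474 = 458.37 W/m².

458 W/m²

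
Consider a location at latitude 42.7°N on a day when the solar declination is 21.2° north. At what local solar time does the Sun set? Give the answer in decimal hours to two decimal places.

19.40 h

−tan φ tan δ = −(0.9228)(0.3879) = -0.3580; H_s = arccos(-0.3580) = 110.98°.
Sunset is at 12 + H_s/15 = 12 + 7.399 = 19.399 h local solar time.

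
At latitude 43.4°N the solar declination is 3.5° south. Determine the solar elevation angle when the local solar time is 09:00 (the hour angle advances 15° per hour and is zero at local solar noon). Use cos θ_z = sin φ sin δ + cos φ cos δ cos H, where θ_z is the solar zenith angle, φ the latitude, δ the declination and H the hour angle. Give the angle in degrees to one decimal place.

28.1°

Hour angle H = 15° × (9 − 12) = -45.00°.
With φ = 43.4°, δ = -3.5°, H = -45.00°: sin φ sin δ = -0.0419, cos φ cos δ cos H = 0.5128, so cos θ_z = 0.4709.
θ_z = arccos(0.4709) = 61.91°, so the elevation is 90° − 61.91° = 28.09°.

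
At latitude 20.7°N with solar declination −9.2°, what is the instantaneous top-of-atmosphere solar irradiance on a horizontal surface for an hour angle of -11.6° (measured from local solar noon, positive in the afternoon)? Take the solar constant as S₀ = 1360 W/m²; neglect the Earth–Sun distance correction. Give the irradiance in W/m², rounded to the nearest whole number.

cos θ_z = sin φ sin δ + cos φ cos δ cos H = (0.3535)(-0.1599) + (0.9354)(0.9871)(0.9796) = 0.8480.
Top-of-atmosphere irradiance = S₀ cos θ_z = 1360 × 0.8480 = 1153.28 W/m².

1153 W/m²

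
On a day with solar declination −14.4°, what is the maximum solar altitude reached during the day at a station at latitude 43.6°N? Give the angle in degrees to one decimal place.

32.0°

At local solar noon the hour angle is zero, so the elevation is 90° − |φ − δ| = 90° − |43.6° − (-14.4°)| = 90° − 58.0° = 32.0°.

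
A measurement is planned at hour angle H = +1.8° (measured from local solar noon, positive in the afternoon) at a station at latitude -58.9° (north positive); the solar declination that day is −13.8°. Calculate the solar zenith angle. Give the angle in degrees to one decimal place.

cos θ_z = sin φ sin δ + cos φ cos δ cos H = (-0.8563)(-0.2385) + (0.5165)(0.9711)(0.9995) = 0.7055.
θ_z = arccos(0.7055) = 45.13°.

45.1°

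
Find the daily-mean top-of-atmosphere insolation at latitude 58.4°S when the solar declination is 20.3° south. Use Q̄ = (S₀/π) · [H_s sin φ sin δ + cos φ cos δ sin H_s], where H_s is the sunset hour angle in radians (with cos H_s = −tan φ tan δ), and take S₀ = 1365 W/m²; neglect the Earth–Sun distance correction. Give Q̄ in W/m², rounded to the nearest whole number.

−tan φ tan δ = −(-1.6255)(-0.3699) = -0.6013; H_s = arccos(-0.6013) = 126.96°. In radians, H_s = 2.2159.
H_s sin φ sin δ = 2.2159 × -0.8517 × -0.3469 = 0.6547.
cos φ cos δ sin H_s = 0.5240 × 0.9379 × 0.7990 = 0.3927.
Q̄ = (1365/π) × (0.6547 + 0.3927) = 434.49 × 1.0474 = 455.08 W/m².

455 W/m²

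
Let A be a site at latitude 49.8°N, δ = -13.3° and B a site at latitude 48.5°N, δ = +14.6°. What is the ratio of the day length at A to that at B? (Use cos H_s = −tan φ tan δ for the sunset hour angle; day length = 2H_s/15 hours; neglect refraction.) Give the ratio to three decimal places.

A: H_s = arccos(−tan 49.8° · tan -13.3°) = 73.76°, so 2H_s/15 = 9.8347 h.
B: H_s = arccos(−tan 48.5° · tan 14.6°) = 107.12°, so 2H_s/15 = 14.2827 h.
Ratio A/B = 9.8347 / 14.2827 = 0.6886.

0.689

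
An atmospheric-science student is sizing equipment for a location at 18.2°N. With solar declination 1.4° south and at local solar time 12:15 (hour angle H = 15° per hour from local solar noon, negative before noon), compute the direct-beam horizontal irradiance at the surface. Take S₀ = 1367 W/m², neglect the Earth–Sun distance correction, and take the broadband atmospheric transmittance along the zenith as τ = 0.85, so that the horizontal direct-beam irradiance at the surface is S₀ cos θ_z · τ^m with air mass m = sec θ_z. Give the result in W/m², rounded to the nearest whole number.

Hour angle H = 15° × (12.25 − 12) = 3.75°.
cos θ_z = sin(18.2°) sin(-1.4°) + cos(18.2°) cos(-1.4°) cos(3.75°) = -0.0076 + 0.9477 = 0.9401.
Air mass m = 1/cos θ_z = 1/0.9401 = 1.064; τ^m = 0.85^1.064 = 0.8412.
Surface direct beam = 1367 × 0.9401 × 0.8412 = 1081.04 W/m².

1081 W/m²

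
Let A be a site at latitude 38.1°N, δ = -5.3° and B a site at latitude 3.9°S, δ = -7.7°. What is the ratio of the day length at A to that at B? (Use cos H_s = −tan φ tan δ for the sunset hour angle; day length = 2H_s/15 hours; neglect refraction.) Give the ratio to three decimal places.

0.948

A: H_s = arccos(−tan 38.1° · tan -5.3°) = 85.83°, so 2H_s/15 = 11.4440 h.
B: H_s = arccos(−tan -3.9° · tan -7.7°) = 90.53°, so 2H_s/15 = 12.0707 h.
Ratio A/B = 11.4440 / 12.0707 = 0.9481.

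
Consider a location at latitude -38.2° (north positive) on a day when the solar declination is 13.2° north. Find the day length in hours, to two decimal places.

The sunset hour angle satisfies cos H_s = −tan φ tan δ = 0.1846, giving H_s = 79.36°.
Day length = 2 H_s / 15° h⁻¹ = 158.72° / 15 = 10.581 h.

10.58 hours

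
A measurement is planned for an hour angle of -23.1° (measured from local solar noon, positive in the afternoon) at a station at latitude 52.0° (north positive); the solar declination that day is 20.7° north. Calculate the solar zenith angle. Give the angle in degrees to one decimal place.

36.1°

cos θ_z = sin(52.0°) sin(20.7°) + cos(52.0°) cos(20.7°) cos(-23.10°) = 0.2785 + 0.5297 = 0.8082.
θ_z = arccos(0.8082) = 36.08°.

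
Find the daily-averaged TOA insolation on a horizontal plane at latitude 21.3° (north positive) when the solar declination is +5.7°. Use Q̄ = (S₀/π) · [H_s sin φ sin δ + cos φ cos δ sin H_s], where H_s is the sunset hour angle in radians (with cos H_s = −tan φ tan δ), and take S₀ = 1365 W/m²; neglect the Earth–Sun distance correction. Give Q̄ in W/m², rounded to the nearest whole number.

The sunset hour angle satisfies cos H_s = −tan φ tan δ = -0.0389, giving H_s = 92.23°. In radians, H_s = 1.6097.
H_s sin φ sin δ = 1.6097 × 0.3633 × 0.0993 = 0.0581.
cos φ cos δ sin H_s = 0.9317 × 0.9951 × 0.9992 = 0.9264.
Q̄ = (1365/π) × (0.0581 + 0.9264) = 434.49 × 0.9845 = 427.76 W/m².

428 W/m²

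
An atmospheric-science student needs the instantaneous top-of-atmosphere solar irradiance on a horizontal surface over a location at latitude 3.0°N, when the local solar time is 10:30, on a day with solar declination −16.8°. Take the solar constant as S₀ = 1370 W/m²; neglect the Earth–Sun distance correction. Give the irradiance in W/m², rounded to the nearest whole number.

1189 W/m²

Hour angle H = 15° × (10.5 − 12) = -22.50°.
cos θ_z = sin φ sin δ + cos φ cos δ cos H = (0.0523)(-0.2890) + (0.9986)(0.9573)(0.9239) = 0.8681.
Top-of-atmosphere irradiance = S₀ cos θ_z = 1370 × 0.8681 = 1189.30 W/m².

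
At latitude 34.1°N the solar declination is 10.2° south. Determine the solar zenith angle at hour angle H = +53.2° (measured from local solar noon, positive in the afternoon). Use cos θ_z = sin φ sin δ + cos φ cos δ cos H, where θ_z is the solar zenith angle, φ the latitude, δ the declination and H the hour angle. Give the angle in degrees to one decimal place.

67.1°

cos θ_z = sin(34.1°) sin(-10.2°) + cos(34.1°) cos(-10.2°) cos(53.20°) = -0.0993 + 0.4882 = 0.3889.
θ_z = arccos(0.3889) = 67.11°.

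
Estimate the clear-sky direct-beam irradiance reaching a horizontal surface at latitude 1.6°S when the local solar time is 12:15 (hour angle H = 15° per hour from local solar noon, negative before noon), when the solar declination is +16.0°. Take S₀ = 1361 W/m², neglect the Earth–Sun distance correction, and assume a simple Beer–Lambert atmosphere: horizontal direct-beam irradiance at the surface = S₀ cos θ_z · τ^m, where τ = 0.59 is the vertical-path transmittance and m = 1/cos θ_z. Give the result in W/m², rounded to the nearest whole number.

Hour angle H = 15° × (12.25 − 12) = 3.75°.
With φ = -1.6°, δ = 16.0°, H = 3.75°: sin φ sin δ = -0.0077, cos φ cos δ cos H = 0.9588, so cos θ_z = 0.9511.
Air mass m = 1/cos θ_z = 1/0.9511 = 1.051; τ^m = 0.59^1.051 = 0.5743.
Surface direct beam = 1361 × 0.9511 × 0.5743 = 743.40 W/m².

743 W/m²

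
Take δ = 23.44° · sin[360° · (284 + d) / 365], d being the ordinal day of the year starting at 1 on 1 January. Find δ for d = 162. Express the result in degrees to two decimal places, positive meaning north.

+23.08°

360 × (284 + 162) / 365 = 439.890°; sin(439.890°) = 0.9845.
δ = 23.44 × 0.9845 = 23.077° ≈ +23.08°.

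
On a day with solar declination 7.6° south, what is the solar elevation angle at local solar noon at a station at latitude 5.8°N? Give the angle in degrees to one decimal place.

76.6°

At local solar noon the hour angle is zero, so the elevation is 90° − |φ − δ| = 90° − |5.8° − (-7.6°)| = 90° − 13.4° = 76.6°.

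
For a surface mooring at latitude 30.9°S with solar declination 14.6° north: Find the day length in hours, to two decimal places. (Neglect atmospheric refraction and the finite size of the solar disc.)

−tan φ tan δ = −(-0.5985)(0.2605) = 0.1559; H_s = arccos(0.1559) = 81.03°.
Day length = 2 H_s / 15° h⁻¹ = 162.06° / 15 = 10.804 h.

10.80 hours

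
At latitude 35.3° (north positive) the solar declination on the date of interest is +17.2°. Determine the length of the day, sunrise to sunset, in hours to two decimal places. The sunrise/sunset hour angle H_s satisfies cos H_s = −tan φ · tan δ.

13.69 hours

The sunset hour angle satisfies cos H_s = −tan φ tan δ = -0.2192, giving H_s = 102.66°.
Day length = 2 H_s / 15° h⁻¹ = 205.32° / 15 = 13.688 h.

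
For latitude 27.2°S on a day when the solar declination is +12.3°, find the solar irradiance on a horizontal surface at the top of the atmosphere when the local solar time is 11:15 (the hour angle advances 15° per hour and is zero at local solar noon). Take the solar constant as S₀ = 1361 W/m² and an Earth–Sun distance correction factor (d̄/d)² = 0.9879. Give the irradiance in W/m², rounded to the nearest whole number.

Hour angle H = 15° × (11.25 − 12) = -11.25°.
With φ = -27.2°, δ = 12.3°, H = -11.25°: sin φ sin δ = -0.0974, cos φ cos δ cos H = 0.8523, so cos θ_z = 0.7549.
Top-of-atmosphere irradiance = S₀ (d̄/d)² cos θ_z = 1361 × 0.9879 × 0.7549 = 1014.99 W/m².

1015 W/m²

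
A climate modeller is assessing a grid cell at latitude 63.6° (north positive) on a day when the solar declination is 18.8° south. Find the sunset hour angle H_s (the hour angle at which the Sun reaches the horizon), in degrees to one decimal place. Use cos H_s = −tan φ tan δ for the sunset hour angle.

46.7°

The sunset hour angle satisfies cos H_s = −tan φ tan δ = 0.6858, giving H_s = 46.70°.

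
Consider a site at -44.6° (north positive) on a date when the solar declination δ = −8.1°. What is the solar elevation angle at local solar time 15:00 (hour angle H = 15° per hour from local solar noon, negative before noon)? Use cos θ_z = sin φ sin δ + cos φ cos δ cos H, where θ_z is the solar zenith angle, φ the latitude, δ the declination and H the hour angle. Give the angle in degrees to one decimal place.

Hour angle H = 15° × (15 − 12) = 45.00°.
cos θ_z = sin(-44.6°) sin(-8.1°) + cos(-44.6°) cos(-8.1°) cos(45.00°) = 0.0989 + 0.4985 = 0.5974.
θ_z = arccos(0.5974) = 53.32°, so the elevation is 90° − 53.32° = 36.68°.

36.7°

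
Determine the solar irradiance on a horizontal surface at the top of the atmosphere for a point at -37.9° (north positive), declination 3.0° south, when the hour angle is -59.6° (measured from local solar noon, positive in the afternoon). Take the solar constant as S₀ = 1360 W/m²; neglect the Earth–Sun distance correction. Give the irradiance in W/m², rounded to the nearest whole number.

cos θ_z = sin φ sin δ + cos φ cos δ cos H = (-0.6143)(-0.0523) + (0.7891)(0.9986)(0.5060) = 0.4309.
Top-of-atmosphere irradiance = S₀ cos θ_z = 1360 × 0.4309 = 586.02 W/m².

586 W/m²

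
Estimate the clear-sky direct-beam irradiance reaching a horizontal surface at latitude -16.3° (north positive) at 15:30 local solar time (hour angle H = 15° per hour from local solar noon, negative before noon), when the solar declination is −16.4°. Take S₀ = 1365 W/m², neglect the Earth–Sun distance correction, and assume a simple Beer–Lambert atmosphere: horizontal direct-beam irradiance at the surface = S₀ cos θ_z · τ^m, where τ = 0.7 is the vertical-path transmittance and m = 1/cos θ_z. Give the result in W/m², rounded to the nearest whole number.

500 W/m²

Hour angle H = 15° × (15.5 − 12) = 52.50°.
With φ = -16.3°, δ = -16.4°, H = 52.50°: sin φ sin δ = 0.0792, cos φ cos δ cos H = 0.5605, so cos θ_z = 0.6397.
Air mass m = 1/cos θ_z = 1/0.6397 = 1.563; τ^m = 0.7^1.563 = 0.5726.
Surface direct beam = 1365 × 0.6397 × 0.5726 = 499.99 W/m².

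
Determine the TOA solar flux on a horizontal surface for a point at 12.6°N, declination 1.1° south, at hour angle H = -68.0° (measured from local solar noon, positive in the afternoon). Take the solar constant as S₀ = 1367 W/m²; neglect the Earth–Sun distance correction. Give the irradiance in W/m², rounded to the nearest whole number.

494 W/m²

cos θ_z = sin(12.6°) sin(-1.1°) + cos(12.6°) cos(-1.1°) cos(-68.00°) = -0.0042 + 0.3655 = 0.3613.
Top-of-atmosphere irradiance = S₀ cos θ_z = 1367 × 0.3613 = 493.90 W/m².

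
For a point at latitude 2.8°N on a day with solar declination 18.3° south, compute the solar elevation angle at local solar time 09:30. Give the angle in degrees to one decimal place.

Hour angle H = 15° × (9.5 − 12) = -37.50°.
cos θ_z = sin(2.8°) sin(-18.3°) + cos(2.8°) cos(-18.3°) cos(-37.50°) = -0.0153 + 0.7523 = 0.7370.
θ_z = arccos(0.7370) = 42.52°, so the elevation is 90° − 42.52° = 47.48°.

47.5°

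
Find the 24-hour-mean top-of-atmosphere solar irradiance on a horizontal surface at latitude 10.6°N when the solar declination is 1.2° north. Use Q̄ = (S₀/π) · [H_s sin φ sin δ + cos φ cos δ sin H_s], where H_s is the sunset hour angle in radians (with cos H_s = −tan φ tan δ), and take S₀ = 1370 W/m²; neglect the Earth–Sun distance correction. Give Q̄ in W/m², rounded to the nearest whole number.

431 W/m²

cos H_s = −tan(10.6°) · tan(1.2°) = -0.0039, so H_s = arccos(-0.0039) = 90.22°. In radians, H_s = 1.5746.
H_s sin φ sin δ = 1.5746 × 0.1840 × 0.0209 = 0.0061.
cos φ cos δ sin H_s = 0.9829 × 0.9998 × 1.0000 = 0.9827.
Q̄ = (1370/π) × (0.0061 + 0.9827) = 436.08 × 0.9888 = 431.20 W/m².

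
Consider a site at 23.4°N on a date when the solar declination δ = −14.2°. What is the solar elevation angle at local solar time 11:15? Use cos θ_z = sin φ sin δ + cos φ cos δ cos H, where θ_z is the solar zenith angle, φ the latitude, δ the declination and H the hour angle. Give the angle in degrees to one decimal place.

Hour angle H = 15° × (11.25 − 12) = -11.25°.
cos θ_z = sin(23.4°) sin(-14.2°) + cos(23.4°) cos(-14.2°) cos(-11.25°) = -0.0974 + 0.8726 = 0.7752.
θ_z = arccos(0.7752) = 39.18°, so the elevation is 90° − 39.18° = 50.82°.

50.8°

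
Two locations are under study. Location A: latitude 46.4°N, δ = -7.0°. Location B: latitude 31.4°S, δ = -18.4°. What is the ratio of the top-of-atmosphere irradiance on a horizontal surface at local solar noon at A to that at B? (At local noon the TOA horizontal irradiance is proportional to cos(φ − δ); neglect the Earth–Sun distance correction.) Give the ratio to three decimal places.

A: cos θ_z = cos(46.4° − (-7.0°)) = 0.5962.
B: cos θ_z = cos(-31.4° − (-18.4°)) = 0.9744.
Ratio A/B = 0.5962 / 0.9744 = 0.6119.

0.612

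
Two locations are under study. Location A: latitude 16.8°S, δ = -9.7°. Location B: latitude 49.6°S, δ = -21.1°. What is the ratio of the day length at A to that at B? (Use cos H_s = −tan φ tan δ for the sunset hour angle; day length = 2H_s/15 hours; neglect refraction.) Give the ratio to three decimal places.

A: H_s = arccos(−tan -16.8° · tan -9.7°) = 92.96°, so 2H_s/15 = 12.3947 h.
B: H_s = arccos(−tan -49.6° · tan -21.1°) = 116.96°, so 2H_s/15 = 15.5947 h.
Ratio A/B = 12.3947 / 15.5947 = 0.7948.

0.795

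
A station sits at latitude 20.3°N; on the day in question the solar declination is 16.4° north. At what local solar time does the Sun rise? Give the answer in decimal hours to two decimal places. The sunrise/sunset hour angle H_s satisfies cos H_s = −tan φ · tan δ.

5.58 h

The sunset hour angle satisfies cos H_s = −tan φ tan δ = -0.1089, giving H_s = 96.25°.
Sunrise is at 12 − H_s/15 = 12 − 6.417 = 5.583 h local solar time.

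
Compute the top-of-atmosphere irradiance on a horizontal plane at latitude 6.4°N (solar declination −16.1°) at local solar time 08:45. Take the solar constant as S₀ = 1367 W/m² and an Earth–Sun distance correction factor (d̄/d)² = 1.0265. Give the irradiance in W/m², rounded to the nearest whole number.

Hour angle H = 15° × (8.75 − 12) = -48.75°.
With φ = 6.4°, δ = -16.1°, H = -48.75°: sin φ sin δ = -0.0309, cos φ cos δ cos H = 0.6295, so cos θ_z = 0.5986.
Top-of-atmosphere irradiance = S₀ (d̄/d)² cos θ_z = 1367 × 1.0265 × 0.5986 = 839.97 W/m².

840 W/m²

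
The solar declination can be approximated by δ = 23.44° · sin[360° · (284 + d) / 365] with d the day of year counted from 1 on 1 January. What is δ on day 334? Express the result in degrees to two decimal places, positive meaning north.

-21.96°

360 × (284 + 334) / 365 = 609.534°; sin(609.534°) = -0.9369.
δ = 23.44 × -0.9369 = -21.961° ≈ -21.96°.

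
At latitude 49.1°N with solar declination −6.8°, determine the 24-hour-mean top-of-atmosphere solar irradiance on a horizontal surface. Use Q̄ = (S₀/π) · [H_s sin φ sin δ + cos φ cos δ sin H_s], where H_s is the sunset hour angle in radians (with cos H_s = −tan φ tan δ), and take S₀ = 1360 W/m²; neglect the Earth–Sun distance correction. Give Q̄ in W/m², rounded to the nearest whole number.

−tan φ tan δ = −(1.1544)(-0.1192) = 0.1376; H_s = arccos(0.1376) = 82.09°. In radians, H_s = 1.4327.
H_s sin φ sin δ = 1.4327 × 0.7559 × -0.1184 = -0.1282.
cos φ cos δ sin H_s = 0.6547 × 0.9930 × 0.9905 = 0.6439.
Q̄ = (1360/π) × (-0.1282 + 0.6439) = 432.90 × 0.5157 = 223.25 W/m².

223 W/m²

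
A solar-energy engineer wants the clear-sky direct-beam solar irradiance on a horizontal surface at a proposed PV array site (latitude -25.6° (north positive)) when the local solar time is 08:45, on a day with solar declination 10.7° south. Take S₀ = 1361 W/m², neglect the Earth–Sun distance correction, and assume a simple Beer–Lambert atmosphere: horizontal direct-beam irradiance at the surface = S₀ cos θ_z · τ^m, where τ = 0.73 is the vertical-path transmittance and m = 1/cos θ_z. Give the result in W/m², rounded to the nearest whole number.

563 W/m²

Hour angle H = 15° × (8.75 − 12) = -48.75°.
With φ = -25.6°, δ = -10.7°, H = -48.75°: sin φ sin δ = 0.0802, cos φ cos δ cos H = 0.5843, so cos θ_z = 0.6645.
Air mass m = 1/cos θ_z = 1/0.6645 = 1.505; τ^m = 0.73^1.505 = 0.6227.
Surface direct beam = 1361 × 0.6645 × 0.6227 = 563.16 W/m².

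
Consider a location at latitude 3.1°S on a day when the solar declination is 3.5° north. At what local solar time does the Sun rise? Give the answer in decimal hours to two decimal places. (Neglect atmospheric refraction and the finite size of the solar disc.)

6.01 h

cos H_s = −tan(-3.1°) · tan(3.5°) = 0.0033, so H_s = arccos(0.0033) = 89.81°.
Sunrise is at 12 − H_s/15 = 12 − 5.987 = 6.013 h local solar time.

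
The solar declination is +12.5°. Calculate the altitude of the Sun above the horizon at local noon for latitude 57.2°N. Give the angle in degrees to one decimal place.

At local solar noon the hour angle is zero, so the elevation is 90° − |φ − δ| = 90° − |57.2° − (12.5°)| = 90° − 44.7° = 45.3°.

45.3°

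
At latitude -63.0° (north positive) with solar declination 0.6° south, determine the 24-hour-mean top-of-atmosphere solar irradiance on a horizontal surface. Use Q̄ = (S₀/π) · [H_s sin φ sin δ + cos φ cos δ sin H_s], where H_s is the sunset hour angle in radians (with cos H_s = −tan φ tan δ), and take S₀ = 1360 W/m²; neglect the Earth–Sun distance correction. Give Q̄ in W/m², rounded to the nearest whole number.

203 W/m²

−tan φ tan δ = −(-1.9626)(-0.0105) = -0.0206; H_s = arccos(-0.0206) = 91.18°. In radians, H_s = 1.5914.
H_s sin φ sin δ = 1.5914 × -0.8910 × -0.0105 = 0.0149.
cos φ cos δ sin H_s = 0.4540 × 0.9999 × 0.9998 = 0.4539.
Q̄ = (1360/π) × (0.0149 + 0.4539) = 432.90 × 0.4688 = 202.94 W/m².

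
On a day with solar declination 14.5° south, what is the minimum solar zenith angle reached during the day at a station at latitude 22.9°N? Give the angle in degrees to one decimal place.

At local solar noon the hour angle is zero, so the zenith angle is |φ − δ| = |22.9° − (-14.5°)| = 37.4°.

37.4°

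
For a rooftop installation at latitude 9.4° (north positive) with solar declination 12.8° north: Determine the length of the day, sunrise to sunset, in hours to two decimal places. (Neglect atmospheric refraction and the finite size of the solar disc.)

12.29 hours

−tan φ tan δ = −(0.1655)(0.2272) = -0.0376; H_s = arccos(-0.0376) = 92.15°.
Day length = 2 H_s / 15° h⁻¹ = 184.30° / 15 = 12.287 h.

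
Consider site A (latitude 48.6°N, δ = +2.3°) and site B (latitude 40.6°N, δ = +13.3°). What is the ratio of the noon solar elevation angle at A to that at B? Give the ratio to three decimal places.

0.697

A: 90° − |48.6 − (2.3)| = 43.70°.
B: 90° − |40.6 − (13.3)| = 62.70°.
Ratio A/B = 43.7000 / 62.7000 = 0.6970.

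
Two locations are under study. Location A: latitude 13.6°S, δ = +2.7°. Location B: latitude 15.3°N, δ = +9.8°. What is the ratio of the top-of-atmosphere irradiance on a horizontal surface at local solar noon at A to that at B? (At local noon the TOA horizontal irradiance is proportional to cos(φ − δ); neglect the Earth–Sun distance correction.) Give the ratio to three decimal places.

0.964

A: cos θ_z = cos(-13.6° − (2.7°)) = 0.9598.
B: cos θ_z = cos(15.3° − (9.8°)) = 0.9954.
Ratio A/B = 0.9598 / 0.9954 = 0.9642.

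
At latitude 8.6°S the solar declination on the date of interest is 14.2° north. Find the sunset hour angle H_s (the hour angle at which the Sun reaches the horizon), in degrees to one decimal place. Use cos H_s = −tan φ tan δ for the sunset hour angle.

87.8°

cos H_s = −tan(-8.6°) · tan(14.2°) = 0.0383, so H_s = arccos(0.0383) = 87.81°.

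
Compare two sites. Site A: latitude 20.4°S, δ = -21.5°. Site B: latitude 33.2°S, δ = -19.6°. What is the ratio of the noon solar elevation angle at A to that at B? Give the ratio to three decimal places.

A: 90° − |-20.4 − (-21.5)| = 88.90°.
B: 90° − |-33.2 − (-19.6)| = 76.40°.
Ratio A/B = 88.9000 / 76.4000 = 1.1636.

1.164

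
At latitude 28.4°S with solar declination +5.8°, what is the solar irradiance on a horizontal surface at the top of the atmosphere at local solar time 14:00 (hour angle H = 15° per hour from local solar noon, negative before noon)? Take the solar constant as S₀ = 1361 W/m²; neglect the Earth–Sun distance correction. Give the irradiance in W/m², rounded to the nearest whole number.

966 W/m²

Hour angle H = 15° × (14 − 12) = 30.00°.
cos θ_z = sin φ sin δ + cos φ cos δ cos H = (-0.4756)(0.1011) + (0.8796)(0.9949)(0.8660) = 0.7098.
Top-of-atmosphere irradiance = S₀ cos θ_z = 1361 × 0.7098 = 966.04 W/m².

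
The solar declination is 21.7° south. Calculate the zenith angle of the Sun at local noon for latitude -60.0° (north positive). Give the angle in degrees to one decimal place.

38.3°

At local solar noon the hour angle is zero, so the zenith angle is |φ − δ| = |-60.0° − (-21.7°)| = 38.3°.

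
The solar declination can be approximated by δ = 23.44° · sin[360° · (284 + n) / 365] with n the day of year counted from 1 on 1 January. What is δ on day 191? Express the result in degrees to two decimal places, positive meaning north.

+22.23°

360 × (284 + 191) / 365 = 468.493°; sin(468.493°) = 0.9484.
δ = 23.44 × 0.9484 = 22.230° ≈ +22.23°.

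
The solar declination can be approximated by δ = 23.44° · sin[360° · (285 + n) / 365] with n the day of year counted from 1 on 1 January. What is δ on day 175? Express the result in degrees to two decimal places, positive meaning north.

+23.39°

360 × (285 + 175) / 365 = 453.699°; sin(453.699°) = 0.9979.
δ = 23.44 × 0.9979 = 23.391° ≈ +23.39°.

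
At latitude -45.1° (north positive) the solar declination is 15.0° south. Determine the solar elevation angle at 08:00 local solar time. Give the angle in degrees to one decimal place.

Hour angle H = 15° × (8 − 12) = -60.00°.
With φ = -45.1°, δ = -15.0°, H = -60.00°: sin φ sin δ = 0.1833, cos φ cos δ cos H = 0.3409, so cos θ_z = 0.5242.
θ_z = arccos(0.5242) = 58.39°, so the elevation is 90° − 58.39° = 31.61°.

31.6°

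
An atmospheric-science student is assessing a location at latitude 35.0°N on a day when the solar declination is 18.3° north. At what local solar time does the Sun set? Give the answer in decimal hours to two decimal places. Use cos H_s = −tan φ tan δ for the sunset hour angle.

18.89 h

The sunset hour angle satisfies cos H_s = −tan φ tan δ = -0.2316, giving H_s = 103.39°.
Sunset is at 12 + H_s/15 = 12 + 6.893 = 18.893 h local solar time.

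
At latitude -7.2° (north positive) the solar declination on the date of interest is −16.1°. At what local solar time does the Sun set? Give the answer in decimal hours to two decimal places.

cos H_s = −tan(-7.2°) · tan(-16.1°) = -0.0365, so H_s = arccos(-0.0365) = 92.09°.
Sunset is at 12 + H_s/15 = 12 + 6.139 = 18.139 h local solar time.

18.14 h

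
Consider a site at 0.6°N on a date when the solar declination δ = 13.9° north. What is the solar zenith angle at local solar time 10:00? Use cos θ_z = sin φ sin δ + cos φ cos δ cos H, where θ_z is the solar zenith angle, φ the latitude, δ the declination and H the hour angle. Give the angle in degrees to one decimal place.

32.5°

Hour angle H = 15° × (10 − 12) = -30.00°.
cos θ_z = sin(0.6°) sin(13.9°) + cos(0.6°) cos(13.9°) cos(-30.00°) = 0.0025 + 0.8406 = 0.8431.
θ_z = arccos(0.8431) = 32.53°.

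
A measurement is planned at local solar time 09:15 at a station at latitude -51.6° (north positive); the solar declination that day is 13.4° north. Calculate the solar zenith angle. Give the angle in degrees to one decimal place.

74.2°

Hour angle H = 15° × (9.25 − 12) = -41.25°.
With φ = -51.6°, δ = 13.4°, H = -41.25°: sin φ sin δ = -0.1816, cos φ cos δ cos H = 0.4543, so cos θ_z = 0.2727.
θ_z = arccos(0.2727) = 74.18°.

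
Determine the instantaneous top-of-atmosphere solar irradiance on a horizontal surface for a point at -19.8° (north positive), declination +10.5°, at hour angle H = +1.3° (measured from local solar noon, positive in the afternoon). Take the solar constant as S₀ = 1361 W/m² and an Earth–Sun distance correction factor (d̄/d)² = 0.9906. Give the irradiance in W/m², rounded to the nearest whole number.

cos θ_z = sin φ sin δ + cos φ cos δ cos H = (-0.3387)(0.1822) + (0.9409)(0.9833)(0.9997) = 0.8632.
Top-of-atmosphere irradiance = S₀ (d̄/d)² cos θ_z = 1361 × 0.9906 × 0.8632 = 1163.77 W/m².

1164 W/m²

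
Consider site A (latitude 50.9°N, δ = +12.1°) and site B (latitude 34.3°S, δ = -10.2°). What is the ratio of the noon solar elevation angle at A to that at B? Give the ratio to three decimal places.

0.777

A: 90° − |50.9 − (12.1)| = 51.20°.
B: 90° − |-34.3 − (-10.2)| = 65.90°.
Ratio A/B = 51.2000 / 65.9000 = 0.7769.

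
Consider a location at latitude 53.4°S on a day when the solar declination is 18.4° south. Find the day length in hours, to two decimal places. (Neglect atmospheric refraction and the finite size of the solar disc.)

cos H_s = −tan(-53.4°) · tan(-18.4°) = -0.4479, so H_s = arccos(-0.4479) = 116.61°.
Day length = 2 H_s / 15° h⁻¹ = 233.22° / 15 = 15.548 h.

15.55 hours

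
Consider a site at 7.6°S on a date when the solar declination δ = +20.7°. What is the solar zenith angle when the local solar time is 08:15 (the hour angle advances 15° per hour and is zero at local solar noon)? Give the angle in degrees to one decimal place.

Hour angle H = 15° × (8.25 − 12) = -56.25°.
With φ = -7.6°, δ = 20.7°, H = -56.25°: sin φ sin δ = -0.0467, cos φ cos δ cos H = 0.5151, so cos θ_z = 0.4684.
θ_z = arccos(0.4684) = 62.07°.

62.1°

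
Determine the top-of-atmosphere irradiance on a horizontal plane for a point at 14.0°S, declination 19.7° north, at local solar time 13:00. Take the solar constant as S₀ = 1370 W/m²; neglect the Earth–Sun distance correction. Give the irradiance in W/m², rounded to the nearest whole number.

Hour angle H = 15° × (13 − 12) = 15.00°.
cos θ_z = sin φ sin δ + cos φ cos δ cos H = (-0.2419)(0.3371) + (0.9703)(0.9415)(0.9659) = 0.8008.
Top-of-atmosphere irradiance = S₀ cos θ_z = 1370 × 0.8008 = 1097.10 W/m².

1097 W/m²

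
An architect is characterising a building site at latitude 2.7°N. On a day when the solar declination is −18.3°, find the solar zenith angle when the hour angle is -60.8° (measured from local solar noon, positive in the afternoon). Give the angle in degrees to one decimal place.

cos θ_z = sin(2.7°) sin(-18.3°) + cos(2.7°) cos(-18.3°) cos(-60.80°) = -0.0148 + 0.4627 = 0.4479.
θ_z = arccos(0.4479) = 63.39°.

63.4°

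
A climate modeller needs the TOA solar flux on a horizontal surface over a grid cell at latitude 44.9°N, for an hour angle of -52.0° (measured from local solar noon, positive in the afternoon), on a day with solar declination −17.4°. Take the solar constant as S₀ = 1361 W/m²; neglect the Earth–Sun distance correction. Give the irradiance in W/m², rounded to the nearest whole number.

279 W/m²

With φ = 44.9°, δ = -17.4°, H = -52.00°: sin φ sin δ = -0.2111, cos φ cos δ cos H = 0.4161, so cos θ_z = 0.2050.
Top-of-atmosphere irradiance = S₀ cos θ_z = 1361 × 0.2050 = 279.00 W/m².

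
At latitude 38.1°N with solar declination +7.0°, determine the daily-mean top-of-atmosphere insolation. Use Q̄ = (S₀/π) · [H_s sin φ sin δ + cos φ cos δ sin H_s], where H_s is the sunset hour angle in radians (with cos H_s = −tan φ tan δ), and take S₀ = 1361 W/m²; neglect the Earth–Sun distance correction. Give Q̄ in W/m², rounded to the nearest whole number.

cos H_s = −tan(38.1°) · tan(7.0°) = -0.0963, so H_s = arccos(-0.0963) = 95.53°. In radians, H_s = 1.6673.
H_s sin φ sin δ = 1.6673 × 0.6170 × 0.1219 = 0.1254.
cos φ cos δ sin H_s = 0.7869 × 0.9925 × 0.9953 = 0.7773.
Q̄ = (1361/π) × (0.1254 + 0.7773) = 433.22 × 0.9027 = 391.07 W/m².

391 W/m²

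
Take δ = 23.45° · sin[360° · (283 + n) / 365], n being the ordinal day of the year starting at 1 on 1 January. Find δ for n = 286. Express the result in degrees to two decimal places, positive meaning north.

360 × (283 + 286) / 365 = 561.205°; sin(561.205°) = -0.3617.
δ = 23.45 × -0.3617 = -8.482° ≈ -8.48°.

-8.48°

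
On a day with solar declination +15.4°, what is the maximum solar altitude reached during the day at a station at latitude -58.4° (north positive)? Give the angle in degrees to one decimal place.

16.2°

At local solar noon the hour angle is zero, so the elevation is 90° − |φ − δ| = 90° − |-58.4° − (15.4°)| = 90° − 73.8° = 16.2°.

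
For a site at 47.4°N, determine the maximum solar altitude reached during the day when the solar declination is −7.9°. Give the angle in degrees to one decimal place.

34.7°

At local solar noon the hour angle is zero, so the elevation is 90° − |φ − δ| = 90° − |47.4° − (-7.9°)| = 90° − 55.3° = 34.7°.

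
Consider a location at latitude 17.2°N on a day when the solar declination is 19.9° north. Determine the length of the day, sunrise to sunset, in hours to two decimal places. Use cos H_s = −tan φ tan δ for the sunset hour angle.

−tan φ tan δ = −(0.3096)(0.3620) = -0.1121; H_s = arccos(-0.1121) = 96.44°.
Day length = 2 H_s / 15° h⁻¹ = 192.88° / 15 = 12.859 h.

12.86 hours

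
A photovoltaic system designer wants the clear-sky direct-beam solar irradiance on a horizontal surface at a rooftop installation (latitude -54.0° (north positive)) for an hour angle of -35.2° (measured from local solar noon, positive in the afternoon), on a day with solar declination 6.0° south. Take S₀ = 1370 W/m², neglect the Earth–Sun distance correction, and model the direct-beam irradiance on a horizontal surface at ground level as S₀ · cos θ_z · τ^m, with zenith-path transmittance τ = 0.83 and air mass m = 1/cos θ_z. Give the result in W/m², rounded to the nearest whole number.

cos θ_z = sin φ sin δ + cos φ cos δ cos H = (-0.8090)(-0.1045) + (0.5878)(0.9945)(0.8171) = 0.5622.
Air mass m = 1/cos θ_z = 1/0.5622 = 1.779; τ^m = 0.83^1.779 = 0.7179.
Surface direct beam = 1370 × 0.5622 × 0.7179 = 552.94 W/m².

553 W/m²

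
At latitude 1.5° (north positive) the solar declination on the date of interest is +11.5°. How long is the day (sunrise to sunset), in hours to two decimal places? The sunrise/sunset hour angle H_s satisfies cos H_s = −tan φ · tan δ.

cos H_s = −tan(1.5°) · tan(11.5°) = -0.0053, so H_s = arccos(-0.0053) = 90.30°.
Day length = 2 H_s / 15° h⁻¹ = 180.60° / 15 = 12.040 h.

12.04 hours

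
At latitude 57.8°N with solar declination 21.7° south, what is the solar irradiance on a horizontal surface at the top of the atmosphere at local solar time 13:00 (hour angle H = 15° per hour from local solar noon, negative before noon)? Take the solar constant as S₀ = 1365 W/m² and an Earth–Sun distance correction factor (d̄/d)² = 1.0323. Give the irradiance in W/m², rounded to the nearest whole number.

Hour angle H = 15° × (13 − 12) = 15.00°.
cos θ_z = sin(57.8°) sin(-21.7°) + cos(57.8°) cos(-21.7°) cos(15.00°) = -0.3129 + 0.4782 = 0.1653.
Top-of-atmosphere irradiance = S₀ (d̄/d)² cos θ_z = 1365 × 1.0323 × 0.1653 = 232.92 W/m².

233 W/m²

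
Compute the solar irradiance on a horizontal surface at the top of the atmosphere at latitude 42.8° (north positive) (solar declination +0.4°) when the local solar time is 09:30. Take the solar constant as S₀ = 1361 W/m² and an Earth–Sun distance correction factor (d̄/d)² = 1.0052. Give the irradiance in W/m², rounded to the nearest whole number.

803 W/m²

Hour angle H = 15° × (9.5 − 12) = -37.50°.
cos θ_z = sin φ sin δ + cos φ cos δ cos H = (0.6794)(0.0070) + (0.7337)(1.0000)(0.7934) = 0.5869.
Top-of-atmosphere irradiance = S₀ (d̄/d)² cos θ_z = 1361 × 1.0052 × 0.5869 = 802.92 W/m².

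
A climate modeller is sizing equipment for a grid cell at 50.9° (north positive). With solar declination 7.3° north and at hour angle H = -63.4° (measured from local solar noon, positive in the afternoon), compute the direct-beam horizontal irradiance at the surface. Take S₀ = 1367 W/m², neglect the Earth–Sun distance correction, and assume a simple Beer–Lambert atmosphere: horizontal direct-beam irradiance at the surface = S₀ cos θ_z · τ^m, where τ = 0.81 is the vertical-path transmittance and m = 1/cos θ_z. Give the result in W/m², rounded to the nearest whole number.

297 W/m²

cos θ_z = sin φ sin δ + cos φ cos δ cos H = (0.7760)(0.1271) + (0.6307)(0.9919)(0.4478) = 0.3788.
Air mass m = 1/cos θ_z = 1/0.3788 = 2.640; τ^m = 0.81^2.640 = 0.5733.
Surface direct beam = 1367 × 0.3788 × 0.5733 = 296.87 W/m².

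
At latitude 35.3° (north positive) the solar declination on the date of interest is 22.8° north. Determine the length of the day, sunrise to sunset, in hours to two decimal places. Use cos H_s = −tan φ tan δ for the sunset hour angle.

The sunset hour angle satisfies cos H_s = −tan φ tan δ = -0.2976, giving H_s = 107.31°.
Day length = 2 H_s / 15° h⁻¹ = 214.62° / 15 = 14.308 h.

14.31 hours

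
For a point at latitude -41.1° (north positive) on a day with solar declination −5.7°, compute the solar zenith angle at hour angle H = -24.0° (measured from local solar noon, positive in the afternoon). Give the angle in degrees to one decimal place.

41.4°

cos θ_z = sin φ sin δ + cos φ cos δ cos H = (-0.6574)(-0.0993) + (0.7536)(0.9951)(0.9135) = 0.7503.
θ_z = arccos(0.7503) = 41.38°.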